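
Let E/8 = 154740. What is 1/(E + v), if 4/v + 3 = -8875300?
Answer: 8875303/10986915089756 ≈ 8.0781e-7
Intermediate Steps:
E = 1237920 (E = 8*154740 = 1237920)
v = -4/8875303 (v = 4/(-3 - 8875300) = 4/(-8875303) = 4*(-1/8875303) = -4/8875303 ≈ -4.5069e-7)
1/(E + v) = 1/(1237920 - 4/8875303) = 1/(10986915089756/8875303) = 8875303/10986915089756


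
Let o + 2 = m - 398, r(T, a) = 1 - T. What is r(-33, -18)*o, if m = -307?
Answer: -24038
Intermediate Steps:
o = -707 (o = -2 + (-307 - 398) = -2 - 705 = -707)
r(-33, -18)*o = (1 - 1*(-33))*(-707) = (1 + 33)*(-707) = 34*(-707) = -24038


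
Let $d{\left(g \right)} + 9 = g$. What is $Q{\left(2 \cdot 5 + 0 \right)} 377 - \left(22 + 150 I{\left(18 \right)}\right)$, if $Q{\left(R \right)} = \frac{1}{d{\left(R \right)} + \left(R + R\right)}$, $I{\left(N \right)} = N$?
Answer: $- \frac{56785}{21} \approx -2704.0$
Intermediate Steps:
$d{\left(g \right)} = -9 + g$
$Q{\left(R \right)} = \frac{1}{-9 + 3 R}$ ($Q{\left(R \right)} = \frac{1}{\left(-9 + R\right) + \left(R + R\right)} = \frac{1}{\left(-9 + R\right) + 2 R} = \frac{1}{-9 + 3 R}$)
$Q{\left(2 \cdot 5 + 0 \right)} 377 - \left(22 + 150 I{\left(18 \right)}\right) = \frac{1}{3 \left(-3 + \left(2 \cdot 5 + 0\right)\right)} 377 - 2722 = \frac{1}{3 \left(-3 + \left(10 + 0\right)\right)} 377 - 2722 = \frac{1}{3 \left(-3 + 10\right)} 377 - 2722 = \frac{1}{3 \cdot 7} \cdot 377 - 2722 = \frac{1}{3} \cdot \frac{1}{7} \cdot 377 - 2722 = \frac{1}{21} \cdot 377 - 2722 = \frac{377}{21} - 2722 = - \frac{56785}{21}$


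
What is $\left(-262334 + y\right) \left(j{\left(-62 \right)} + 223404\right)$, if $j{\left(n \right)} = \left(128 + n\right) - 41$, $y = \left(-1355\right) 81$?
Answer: $-83135473181$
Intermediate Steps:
$y = -109755$
$j{\left(n \right)} = 87 + n$
$\left(-262334 + y\right) \left(j{\left(-62 \right)} + 223404\right) = \left(-262334 - 109755\right) \left(\left(87 - 62\right) + 223404\right) = - 372089 \left(25 + 223404\right) = \left(-372089\right) 223429 = -83135473181$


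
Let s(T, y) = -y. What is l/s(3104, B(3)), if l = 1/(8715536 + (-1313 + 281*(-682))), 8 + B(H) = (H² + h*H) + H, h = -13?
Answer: 1/298290335 ≈ 3.3524e-9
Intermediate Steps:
B(H) = -8 + H² - 12*H (B(H) = -8 + ((H² - 13*H) + H) = -8 + (H² - 12*H) = -8 + H² - 12*H)
l = 1/8522581 (l = 1/(8715536 + (-1313 - 191642)) = 1/(8715536 - 192955) = 1/8522581 ≈ 1.1734e-7)
l/s(3104, B(3)) = 1/(8522581*((-(-8 + 3² - 12*3)))) = 1/(8522581*((-(-8 + 9 - 36)))) = 1/(8522581*((-1*(-35)))) = (1/8522581)/35 = (1/8522581)*(1/35) = 1/298290335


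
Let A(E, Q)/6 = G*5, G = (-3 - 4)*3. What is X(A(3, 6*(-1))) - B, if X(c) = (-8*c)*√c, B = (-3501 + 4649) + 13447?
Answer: -14595 + 15120*I*√70 ≈ -14595.0 + 1.265e+5*I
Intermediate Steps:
G = -21 (G = -7*3 = -21)
B = 14595 (B = 1148 + 13447 = 14595)
A(E, Q) = -630 (A(E, Q) = 6*(-21*5) = 6*(-105) = -630)
X(c) = -8*c^(3/2)
X(A(3, 6*(-1))) - B = -(-15120)*I*√70 - 1*14595 = -(-15120)*I*√70 - 14595 = 15120*I*√70 - 14595 = -14595 + 15120*I*√70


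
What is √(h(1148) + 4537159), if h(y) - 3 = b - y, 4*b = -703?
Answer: √18143353/2 ≈ 2129.8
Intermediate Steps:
b = -703/4 (b = (¼)*(-703) = -703/4 ≈ -175.75)
h(y) = -691/4 - y (h(y) = 3 + (-703/4 - y) = -691/4 - y)
√(h(1148) + 4537159) = √((-691/4 - 1*1148) + 4537159) = √((-691/4 - 1148) + 4537159) = √(-5283/4 + 4537159) = √(18143353/4) = √18143353/2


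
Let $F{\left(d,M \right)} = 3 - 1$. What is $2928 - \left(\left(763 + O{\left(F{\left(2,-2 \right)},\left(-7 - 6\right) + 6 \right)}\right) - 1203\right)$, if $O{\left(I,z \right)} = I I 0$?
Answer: $3368$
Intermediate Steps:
$F{\left(d,M \right)} = 2$
$O{\left(I,z \right)} = 0$ ($O{\left(I,z \right)} = I^{2} \cdot 0 = 0$)
$2928 - \left(\left(763 + O{\left(F{\left(2,-2 \right)},\left(-7 - 6\right) + 6 \right)}\right) - 1203\right) = 2928 - \left(\left(763 + 0\right) - 1203\right) = 2928 - \left(763 - 1203\right) = 2928 - -440 = 2928 + 440 = 3368$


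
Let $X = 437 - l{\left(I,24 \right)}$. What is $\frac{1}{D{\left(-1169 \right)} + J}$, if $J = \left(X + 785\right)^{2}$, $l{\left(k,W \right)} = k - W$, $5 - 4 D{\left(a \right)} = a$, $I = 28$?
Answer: $\frac{2}{2967635} \approx 6.7394 \cdot 10^{-7}$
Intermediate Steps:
$D{\left(a \right)} = \frac{5}{4} - \frac{a}{4}$
$X = 433$ ($X = 437 - \left(28 - 24\right) = 437 - 4 = 433$)
$J = 1483524$ ($J = \left(433 + 785\right)^{2} = 1218^{2} = 1483524$)
$\frac{1}{D{\left(-1169 \right)} + J} = \frac{1}{\left(\frac{5}{4} - - \frac{1169}{4}\right) + 1483524} = \frac{1}{\left(\frac{5}{4} + \frac{1169}{4}\right) + 1483524} = \frac{1}{\frac{587}{2} + 1483524} = \frac{1}{\frac{2967635}{2}} = \frac{2}{2967635}$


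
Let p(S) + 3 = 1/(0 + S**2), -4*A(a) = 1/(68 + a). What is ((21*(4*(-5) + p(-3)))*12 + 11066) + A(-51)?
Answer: 360263/68 ≈ 5298.0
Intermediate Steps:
A(a) = -1/(4*(68 + a))
p(S) = -3 + S**(-2) (p(S) = -3 + 1/(0 + S**2) = -3 + 1/(S**2) = -3 + S**(-2))
((21*(4*(-5) + p(-3)))*12 + 11066) + A(-51) = ((21*(4*(-5) + (-3 + (-3)**(-2))))*12 + 11066) - 1/(272 + 4*(-51)) = ((21*(-20 + (-3 + 1/9)))*12 + 11066) - 1/(272 - 204) = ((21*(-20 - 26/9))*12 + 11066) - 1/68 = ((21*(-206/9))*12 + 11066) - 1*1/68 = (-1442/3*12 + 11066) - 1/68 = (-5768 + 11066) - 1/68 = 5298 - 1/68 = 360263/68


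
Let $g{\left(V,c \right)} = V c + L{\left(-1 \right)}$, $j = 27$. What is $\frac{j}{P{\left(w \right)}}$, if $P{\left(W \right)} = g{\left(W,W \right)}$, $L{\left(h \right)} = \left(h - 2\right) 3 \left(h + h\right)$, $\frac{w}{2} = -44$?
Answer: $\frac{27}{7762} \approx 0.0034785$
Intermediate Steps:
$w = -88$ ($w = 2 \left(-44\right) = -88$)
$L{\left(h \right)} = 2 h \left(-6 + 3 h\right)$ ($L{\left(h \right)} = \left(-2 + h\right) 3 \cdot 2 h = \left(-6 + 3 h\right) 2 h = 2 h \left(-6 + 3 h\right)$)
$g{\left(V,c \right)} = 18 + V c$ ($g{\left(V,c \right)} = V c + 6 \left(-1\right) \left(-2 - 1\right) = V c + 6 \left(-1\right) \left(-3\right) = V c + 18 = 18 + V c$)
$P{\left(W \right)} = 18 + W^{2}$ ($P{\left(W \right)} = 18 + W W = 18 + W^{2}$)
$\frac{j}{P{\left(w \right)}} = \frac{27}{18 + \left(-88\right)^{2}} = \frac{27}{18 + 7744} = \frac{27}{7762}$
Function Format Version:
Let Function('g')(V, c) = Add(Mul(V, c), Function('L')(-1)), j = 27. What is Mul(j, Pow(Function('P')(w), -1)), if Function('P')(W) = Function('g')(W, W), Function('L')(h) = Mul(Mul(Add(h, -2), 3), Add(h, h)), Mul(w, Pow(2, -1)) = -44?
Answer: Rational(27, 7762) ≈ 0.0034785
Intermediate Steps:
w = -88 (w = Mul(2, -44) = -88)
Function('L')(h) = Mul(2, h, Add(-6, Mul(3, h))) (Function('L')(h) = Mul(Mul(Add(-2, h), 3), Mul(2, h)) = Mul(Add(-6, Mul(3, h)), Mul(2, h)) = Mul(2, h, Add(-6, Mul(3, h))))
Function('g')(V, c) = Add(18, Mul(V, c)) (Function('g')(V, c) = Add(Mul(V, c), Mul(6, -1, Add(-2, -1))) = Add(Mul(V, c), Mul(6, -1, -3)) = Add(Mul(V, c), 18) = Add(18, Mul(V, c)))
Function('P')(W) = Add(18, Pow(W, 2)) (Function('P')(W) = Add(18, Mul(W, W)) = Add(18, Pow(W, 2)))
Mul(j, Pow(Function('P')(w), -1)) = Mul(27, Pow(Add(18, Pow(-88, 2)), -1)) = Mul(27, Pow(Add(18, 7744), -1)) = Mul(27, Pow(7762, -1)) = Mul(27, Rational(1, 7762)) = Rational(27, 7762)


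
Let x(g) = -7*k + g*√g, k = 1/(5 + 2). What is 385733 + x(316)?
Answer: 385732 + 632*√79 ≈ 3.9135e+5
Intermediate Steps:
k = ⅐ (k = 1/7 = ⅐ ≈ 0.14286)
x(g) = -1 + g^(3/2) (x(g) = -7*⅐ + g*√g = -1 + g^(3/2))
385733 + x(316) = 385733 + (-1 + 316^(3/2)) = 385733 + (-1 + 632*√79) = 385732 + 632*√79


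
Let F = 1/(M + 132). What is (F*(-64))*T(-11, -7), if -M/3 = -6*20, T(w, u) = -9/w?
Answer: -48/451 ≈ -0.10643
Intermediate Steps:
M = 360 (M = -(-18)*20 = -3*(-120) = 360)
F = 1/492 (F = 1/(360 + 132) = 1/492 ≈ 0.0020325)
(F*(-64))*T(-11, -7) = ((1/492)*(-64))*(-9/(-11)) = -(-48)*(-1)/(41*11) = -16/123*9/11 = -48/451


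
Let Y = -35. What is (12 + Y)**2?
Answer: 529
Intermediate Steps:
(12 + Y)**2 = (12 - 35)**2 = (-23)**2 = 529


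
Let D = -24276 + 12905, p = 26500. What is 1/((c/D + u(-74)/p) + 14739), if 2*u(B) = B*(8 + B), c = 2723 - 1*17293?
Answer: 150665750/2220869425741 ≈ 6.7841e-5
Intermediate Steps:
c = -14570 (c = 2723 - 17293 = -14570)
u(B) = B*(8 + B)/2 (u(B) = (B*(8 + B))/2 = B*(8 + B)/2)
D = -11371
1/((c/D + u(-74)/p) + 14739) = 1/((-14570/(-11371) + ((1/2)*(-74)*(8 - 74))/26500) + 14739) = 1/((-14570*(-1/11371) + ((1/2)*(-74)*(-66))*(1/26500)) + 14739) = 1/((14570/11371 + 2442*(1/26500)) + 14739) = 1/((14570/11371 + 1221/13250) + 14739) = 1/(206936491/150665750 + 14739) = 1/(2220869425741/150665750) = 150665750/2220869425741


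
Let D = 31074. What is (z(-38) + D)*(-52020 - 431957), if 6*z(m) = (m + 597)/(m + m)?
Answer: -6857559648745/456 ≈ -1.5039e+10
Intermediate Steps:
z(m) = (597 + m)/(12*m) (z(m) = ((m + 597)/(m + m))/6 = ((597 + m)/((2*m)))/6 = ((597 + m)*(1/(2*m)))/6 = ((597 + m)/(2*m))/6 = (597 + m)/(12*m))
(z(-38) + D)*(-52020 - 431957) = ((1/12)*(597 - 38)/(-38) + 31074)*(-52020 - 431957) = ((1/12)*(-1/38)*559 + 31074)*(-483977) = (-559/456 + 31074)*(-483977) = (14169185/456)*(-483977) = -6857559648745/456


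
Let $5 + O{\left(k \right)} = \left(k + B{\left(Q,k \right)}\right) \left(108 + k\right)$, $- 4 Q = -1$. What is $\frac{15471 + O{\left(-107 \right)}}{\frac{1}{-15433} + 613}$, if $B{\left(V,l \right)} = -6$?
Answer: $\frac{236942849}{9460428} \approx 25.046$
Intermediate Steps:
$Q = \frac{1}{4}$ ($Q = \left(- \frac{1}{4}\right) \left(-1\right) = \frac{1}{4} \approx 0.25$)
$O{\left(k \right)} = -5 + \left(-6 + k\right) \left(108 + k\right)$ ($O{\left(k \right)} = -5 + \left(k - 6\right) \left(108 + k\right) = -5 + \left(-6 + k\right) \left(108 + k\right)$)
$\frac{15471 + O{\left(-107 \right)}}{\frac{1}{-15433} + 613} = \frac{15471 + \left(-653 + \left(-107\right)^{2} + 102 \left(-107\right)\right)}{\frac{1}{-15433} + 613} = \frac{15471 - 118}{- \frac{1}{15433} + 613} = \frac{15471 - 118}{\frac{9460428}{15433}} = 15353 \cdot \frac{15433}{9460428} = \frac{236942849}{9460428}$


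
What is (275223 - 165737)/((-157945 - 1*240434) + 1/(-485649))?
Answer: -26585883207/96736181486 ≈ -0.27483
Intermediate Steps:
(275223 - 165737)/((-157945 - 1*240434) + 1/(-485649)) = 109486/((-157945 - 240434) - 1/485649) = 109486/(-398379 - 1/485649) = 109486/(-193472362972/485649) = 109486*(-485649/193472362972) = -26585883207/96736181486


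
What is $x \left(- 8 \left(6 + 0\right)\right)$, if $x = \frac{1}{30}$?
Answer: $- \frac{8}{5} \approx -1.6$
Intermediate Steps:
$x = \frac{1}{30} \approx 0.033333$
$x \left(- 8 \left(6 + 0\right)\right) = \frac{\left(-8\right) \left(6 + 0\right)}{30} = \frac{\left(-8\right) 6}{30} = \frac{1}{30} \left(-48\right) = - \frac{8}{5}$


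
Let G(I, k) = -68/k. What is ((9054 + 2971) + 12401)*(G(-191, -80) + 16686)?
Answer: 4075929981/10 ≈ 4.0759e+8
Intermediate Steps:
((9054 + 2971) + 12401)*(G(-191, -80) + 16686) = ((9054 + 2971) + 12401)*(-68/(-80) + 16686) = (12025 + 12401)*(-68*(-1/80) + 16686) = 24426*(17/20 + 16686) = 24426*(333737/20) = 4075929981/10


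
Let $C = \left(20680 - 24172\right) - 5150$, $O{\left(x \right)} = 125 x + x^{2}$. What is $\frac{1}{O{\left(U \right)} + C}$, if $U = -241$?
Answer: $\frac{1}{19314} \approx 5.1776 \cdot 10^{-5}$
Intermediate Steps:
$O{\left(x \right)} = x^{2} + 125 x$
$C = -8642$ ($C = -3492 - 5150 = -8642$)
$\frac{1}{O{\left(U \right)} + C} = \frac{1}{- 241 \left(125 - 241\right) - 8642} = \frac{1}{\left(-241\right) \left(-116\right) - 8642} = \frac{1}{27956 - 8642} = \frac{1}{19314}$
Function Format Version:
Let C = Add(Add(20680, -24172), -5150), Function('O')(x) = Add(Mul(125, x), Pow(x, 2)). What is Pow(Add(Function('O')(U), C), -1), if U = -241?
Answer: Rational(1, 19314) ≈ 5.1776e-5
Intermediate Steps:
Function('O')(x) = Add(Pow(x, 2), Mul(125, x))
C = -8642 (C = Add(-3492, -5150) = -8642)
Pow(Add(Function('O')(U), C), -1) = Pow(Add(Mul(-241, Add(125, -241)), -8642), -1) = Pow(Add(Mul(-241, -116), -8642), -1) = Pow(Add(27956, -8642), -1) = Pow(19314, -1) = Rational(1, 19314)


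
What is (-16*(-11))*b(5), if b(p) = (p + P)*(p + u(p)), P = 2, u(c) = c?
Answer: 12320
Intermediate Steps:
b(p) = 2*p*(2 + p) (b(p) = (p + 2)*(p + p) = (2 + p)*(2*p) = 2*p*(2 + p))
(-16*(-11))*b(5) = (-16*(-11))*(2*5*(2 + 5)) = 176*(2*5*7) = 176*70 = 12320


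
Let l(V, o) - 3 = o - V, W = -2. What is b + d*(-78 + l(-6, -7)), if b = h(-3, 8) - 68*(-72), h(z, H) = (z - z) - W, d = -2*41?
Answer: 11130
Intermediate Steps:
d = -82
l(V, o) = 3 + o - V (l(V, o) = 3 + (o - V) = 3 + o - V)
h(z, H) = 2 (h(z, H) = (z - z) - 1*(-2) = 0 + 2 = 2)
b = 4898 (b = 2 - 68*(-72) = 2 + 4896 = 4898)
b + d*(-78 + l(-6, -7)) = 4898 - 82*(-78 + (3 - 7 - 1*(-6))) = 4898 - 82*(-78 + (3 - 7 + 6)) = 4898 - 82*(-78 + 2) = 4898 - 82*(-76) = 4898 + 6232 = 11130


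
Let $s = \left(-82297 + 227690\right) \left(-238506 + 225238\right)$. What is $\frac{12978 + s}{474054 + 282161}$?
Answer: $- \frac{1929061346}{756215} \approx -2550.9$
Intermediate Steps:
$s = -1929074324$ ($s = 145393 \left(-13268\right) = -1929074324$)
$\frac{12978 + s}{474054 + 282161} = \frac{12978 - 1929074324}{474054 + 282161} = - \frac{1929061346}{756215}$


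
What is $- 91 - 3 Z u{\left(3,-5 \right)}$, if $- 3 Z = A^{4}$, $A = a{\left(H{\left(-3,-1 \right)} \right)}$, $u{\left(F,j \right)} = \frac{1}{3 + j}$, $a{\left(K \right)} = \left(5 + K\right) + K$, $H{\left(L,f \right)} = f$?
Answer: $\frac{7371}{2} \approx 3685.5$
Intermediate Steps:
$a{\left(K \right)} = 5 + 2 K$
$A = 3$ ($A = 5 + 2 \left(-1\right) = 5 - 2 = 3$)
$Z = -27$ ($Z = - \frac{3^{4}}{3} = \left(- \frac{1}{3}\right) 81 = -27$)
$- 91 - 3 Z u{\left(3,-5 \right)} = - 91 \frac{\left(-3\right) \left(-27\right)}{3 - 5} = - 91 \frac{81}{-2} = - 91 \cdot 81 \left(- \frac{1}{2}\right) = \left(-91\right) \left(- \frac{81}{2}\right) = \frac{7371}{2}$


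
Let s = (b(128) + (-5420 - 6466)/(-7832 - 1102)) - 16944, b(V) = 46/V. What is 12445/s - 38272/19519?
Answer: -84940188544576/31514096816967 ≈ -2.6953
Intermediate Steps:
s = -1614534393/95296 (s = (46/128 + (-5420 - 6466)/(-7832 - 1102)) - 16944 = (46*(1/128) - 11886/(-8934)) - 16944 = (23/64 - 11886*(-1/8934)) - 16944 = (23/64 + 1981/1489) - 16944 = 161031/95296 - 16944 = -1614534393/95296 ≈ -16942.)
12445/s - 38272/19519 = 12445/(-1614534393/95296) - 38272/19519 = 12445*(-95296/1614534393) - 38272*1/19519 = -1185958720/1614534393 - 38272/19519 = -84940188544576/31514096816967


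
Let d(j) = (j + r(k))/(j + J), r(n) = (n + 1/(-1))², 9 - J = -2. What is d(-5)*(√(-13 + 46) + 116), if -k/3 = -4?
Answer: 6728/3 + 58*√33/3 ≈ 2353.7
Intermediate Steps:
J = 11 (J = 9 - 1*(-2) = 9 + 2 = 11)
k = 12 (k = -3*(-4) = 12)
r(n) = (-1 + n)² (r(n) = (n - 1)² = (-1 + n)²)
d(j) = (121 + j)/(11 + j) (d(j) = (j + (-1 + 12)²)/(j + 11) = (j + 11²)/(11 + j) = (j + 121)/(11 + j) = (121 + j)/(11 + j))
d(-5)*(√(-13 + 46) + 116) = ((121 - 5)/(11 - 5))*(√(-13 + 46) + 116) = (116/6)*(√33 + 116) = ((⅙)*116)*(116 + √33) = 58*(116 + √33)/3 = 6728/3 + 58*√33/3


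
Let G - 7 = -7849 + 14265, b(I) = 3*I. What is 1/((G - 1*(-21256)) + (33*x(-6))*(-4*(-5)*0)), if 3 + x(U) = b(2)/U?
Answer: 1/27679 ≈ 3.6128e-5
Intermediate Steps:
G = 6423 (G = 7 + (-7849 + 14265) = 7 + 6416 = 6423)
x(U) = -3 + 6/U (x(U) = -3 + (3*2)/U = -3 + 6/U)
1/((G - 1*(-21256)) + (33*x(-6))*(-4*(-5)*0)) = 1/((6423 - 1*(-21256)) + (33*(-3 + 6/(-6)))*(-4*(-5)*0)) = 1/((6423 + 21256) + (33*(-3 + 6*(-⅙)))*(20*0)) = 1/(27679 + (33*(-3 - 1))*0) = 1/(27679 + (33*(-4))*0) = 1/(27679 - 132*0) = 1/(27679 + 0) = 1/27679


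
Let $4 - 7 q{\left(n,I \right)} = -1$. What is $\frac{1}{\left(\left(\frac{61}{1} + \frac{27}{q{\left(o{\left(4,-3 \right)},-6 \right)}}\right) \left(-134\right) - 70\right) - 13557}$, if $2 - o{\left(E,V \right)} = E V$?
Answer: $- \frac{5}{134331} \approx -3.7221 \cdot 10^{-5}$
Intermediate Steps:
$o{\left(E,V \right)} = 2 - E V$
$q{\left(n,I \right)} = \frac{5}{7}$ ($q{\left(n,I \right)} = \frac{4}{7} - - \frac{1}{7} = \frac{4}{7} + \frac{1}{7} = \frac{5}{7}$)
$\frac{1}{\left(\left(\frac{61}{1} + \frac{27}{q{\left(o{\left(4,-3 \right)},-6 \right)}}\right) \left(-134\right) - 70\right) - 13557} = \frac{1}{\left(\left(\frac{61}{1} + \frac{27}{\frac{5}{7}}\right) \left(-134\right) - 70\right) - 13557} = \frac{1}{\left(\left(61 \cdot 1 + 27 \cdot \frac{7}{5}\right) \left(-134\right) - 70\right) - 13557} = \frac{1}{\left(\left(61 + \frac{189}{5}\right) \left(-134\right) - 70\right) - 13557} = \frac{1}{\left(\frac{494}{5} \left(-134\right) - 70\right) - 13557} = \frac{1}{\left(- \frac{66196}{5} - 70\right) - 13557} = \frac{1}{- \frac{66546}{5} - 13557} = \frac{1}{- \frac{134331}{5}} = - \frac{5}{134331}$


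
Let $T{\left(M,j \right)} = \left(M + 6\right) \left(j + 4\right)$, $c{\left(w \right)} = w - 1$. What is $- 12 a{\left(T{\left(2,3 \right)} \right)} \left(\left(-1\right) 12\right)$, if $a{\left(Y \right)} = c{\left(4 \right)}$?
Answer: $432$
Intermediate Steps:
$c{\left(w \right)} = -1 + w$
$T{\left(M,j \right)} = \left(4 + j\right) \left(6 + M\right)$ ($T{\left(M,j \right)} = \left(6 + M\right) \left(4 + j\right) = \left(4 + j\right) \left(6 + M\right)$)
$a{\left(Y \right)} = 3$ ($a{\left(Y \right)} = -1 + 4 = 3$)
$- 12 a{\left(T{\left(2,3 \right)} \right)} \left(\left(-1\right) 12\right) = \left(-12\right) 3 \left(\left(-1\right) 12\right) = \left(-36\right) \left(-12\right) = 432$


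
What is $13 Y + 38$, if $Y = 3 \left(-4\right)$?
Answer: $-118$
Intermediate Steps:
$Y = -12$
$13 Y + 38 = 13 \left(-12\right) + 38 = -156 + 38 = -118$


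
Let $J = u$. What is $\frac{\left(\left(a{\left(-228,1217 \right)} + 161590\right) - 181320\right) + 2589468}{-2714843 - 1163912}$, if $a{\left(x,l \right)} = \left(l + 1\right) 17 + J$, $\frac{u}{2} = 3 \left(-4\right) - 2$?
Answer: $- \frac{2590416}{3878755} \approx -0.66785$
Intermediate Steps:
$u = -28$ ($u = 2 \left(3 \left(-4\right) - 2\right) = 2 \left(-12 - 2\right) = 2 \left(-14\right) = -28$)
$J = -28$
$a{\left(x,l \right)} = -11 + 17 l$ ($a{\left(x,l \right)} = \left(l + 1\right) 17 - 28 = \left(1 + l\right) 17 - 28 = \left(17 + 17 l\right) - 28 = -11 + 17 l$)
$\frac{\left(\left(a{\left(-228,1217 \right)} + 161590\right) - 181320\right) + 2589468}{-2714843 - 1163912} = \frac{\left(\left(\left(-11 + 17 \cdot 1217\right) + 161590\right) - 181320\right) + 2589468}{-2714843 - 1163912} = \frac{\left(\left(\left(-11 + 20689\right) + 161590\right) - 181320\right) + 2589468}{-3878755} = \left(\left(\left(20678 + 161590\right) - 181320\right) + 2589468\right) \left(- \frac{1}{3878755}\right) = \left(\left(182268 - 181320\right) + 2589468\right) \left(- \frac{1}{3878755}\right) = \left(948 + 2589468\right) \left(- \frac{1}{3878755}\right) = 2590416 \left(- \frac{1}{3878755}\right) = - \frac{2590416}{3878755}$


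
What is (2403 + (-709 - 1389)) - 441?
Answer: -136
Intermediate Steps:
(2403 + (-709 - 1389)) - 441 = (2403 - 2098) - 441 = 305 - 441 = -136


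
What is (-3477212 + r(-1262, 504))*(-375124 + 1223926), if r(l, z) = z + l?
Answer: -2952107891940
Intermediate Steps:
r(l, z) = l + z
(-3477212 + r(-1262, 504))*(-375124 + 1223926) = (-3477212 + (-1262 + 504))*(-375124 + 1223926) = (-3477212 - 758)*848802 = -3477970*848802 = -2952107891940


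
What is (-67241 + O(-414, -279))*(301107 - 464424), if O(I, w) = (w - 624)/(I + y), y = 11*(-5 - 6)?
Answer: 5875007667144/535 ≈ 1.0981e+10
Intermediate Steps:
y = -121 (y = 11*(-11) = -121)
O(I, w) = (-624 + w)/(-121 + I) (O(I, w) = (w - 624)/(I - 121) = (-624 + w)/(-121 + I))
(-67241 + O(-414, -279))*(301107 - 464424) = (-67241 + (-624 - 279)/(-121 - 414))*(301107 - 464424) = (-67241 - 903/(-535))*(-163317) = (-67241 - 1/535*(-903))*(-163317) = (-67241 + 903/535)*(-163317) = -35973032/535*(-163317) = 5875007667144/535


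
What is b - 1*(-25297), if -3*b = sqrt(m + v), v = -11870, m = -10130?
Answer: 25297 - 20*I*sqrt(55)/3 ≈ 25297.0 - 49.441*I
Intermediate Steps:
b = -20*I*sqrt(55)/3 (b = -sqrt(-10130 - 11870)/3 = -20*I*sqrt(55)/3 ≈ -49.441*I)
b - 1*(-25297) = -20*I*sqrt(55)/3 - 1*(-25297) = -20*I*sqrt(55)/3 + 25297 = 25297 - 20*I*sqrt(55)/3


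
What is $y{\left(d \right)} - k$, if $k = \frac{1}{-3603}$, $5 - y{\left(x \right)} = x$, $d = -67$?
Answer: $\frac{259417}{3603} \approx 72.0$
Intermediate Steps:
$y{\left(x \right)} = 5 - x$
$k = - \frac{1}{3603} \approx -0.00027755$
$y{\left(d \right)} - k = \left(5 - -67\right) - - \frac{1}{3603} = \left(5 + 67\right) + \frac{1}{3603} = 72 + \frac{1}{3603} = \frac{259417}{3603}$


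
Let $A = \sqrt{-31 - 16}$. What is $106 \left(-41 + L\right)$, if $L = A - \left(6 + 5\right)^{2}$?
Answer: $-17172 + 106 i \sqrt{47} \approx -17172.0 + 726.7 i$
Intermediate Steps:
$A = i \sqrt{47}$ ($A = \sqrt{-31 + \left(-18 + 2\right)} = \sqrt{-31 - 16} = \sqrt{-47} = i \sqrt{47} \approx 6.8557 i$)
$L = -121 + i \sqrt{47}$ ($L = i \sqrt{47} - \left(6 + 5\right)^{2} = i \sqrt{47} - 11^{2} = i \sqrt{47} - 121 = -121 + i \sqrt{47} \approx -121.0 + 6.8557 i$)
$106 \left(-41 + L\right) = 106 \left(-41 - \left(121 - i \sqrt{47}\right)\right) = 106 \left(-162 + i \sqrt{47}\right) = -17172 + 106 i \sqrt{47}$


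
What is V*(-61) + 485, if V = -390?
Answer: 24275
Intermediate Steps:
V*(-61) + 485 = -390*(-61) + 485 = 23790 + 485 = 24275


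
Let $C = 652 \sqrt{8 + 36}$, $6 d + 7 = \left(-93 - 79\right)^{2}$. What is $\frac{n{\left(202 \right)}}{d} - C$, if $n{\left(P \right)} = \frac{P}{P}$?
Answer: $\frac{2}{9859} - 1304 \sqrt{11} \approx -4324.9$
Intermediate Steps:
$n{\left(P \right)} = 1$
$d = \frac{9859}{2}$ ($d = - \frac{7}{6} + \frac{\left(-93 - 79\right)^{2}}{6} = - \frac{7}{6} + \frac{\left(-172\right)^{2}}{6} = - \frac{7}{6} + \frac{1}{6} \cdot 29584 = - \frac{7}{6} + \frac{14792}{3} = \frac{9859}{2} \approx 4929.5$)
$C = 1304 \sqrt{11}$ ($C = 652 \sqrt{44} = 652 \cdot 2 \sqrt{11} = 1304 \sqrt{11} \approx 4324.9$)
$\frac{n{\left(202 \right)}}{d} - C = 1 \frac{1}{\frac{9859}{2}} - 1304 \sqrt{11} = 1 \cdot \frac{2}{9859} - 1304 \sqrt{11} = \frac{2}{9859} - 1304 \sqrt{11}$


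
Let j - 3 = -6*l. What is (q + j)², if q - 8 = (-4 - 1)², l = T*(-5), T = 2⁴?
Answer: 266256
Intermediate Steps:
T = 16
l = -80 (l = 16*(-5) = -80)
q = 33 (q = 8 + (-4 - 1)² = 8 + (-5)² = 8 + 25 = 33)
j = 483 (j = 3 - 6*(-80) = 3 + 480 = 483)
(q + j)² = (33 + 483)² = 516² = 266256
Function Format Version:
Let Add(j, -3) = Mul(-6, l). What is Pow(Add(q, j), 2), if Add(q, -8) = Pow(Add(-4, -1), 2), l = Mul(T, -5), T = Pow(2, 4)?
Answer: 266256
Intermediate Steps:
T = 16
l = -80 (l = Mul(16, -5) = -80)
q = 33 (q = Add(8, Pow(Add(-4, -1), 2)) = Add(8, Pow(-5, 2)) = Add(8, 25) = 33)
j = 483 (j = Add(3, Mul(-6, -80)) = Add(3, 480) = 483)
Pow(Add(q, j), 2) = Pow(Add(33, 483), 2) = Pow(516, 2) = 266256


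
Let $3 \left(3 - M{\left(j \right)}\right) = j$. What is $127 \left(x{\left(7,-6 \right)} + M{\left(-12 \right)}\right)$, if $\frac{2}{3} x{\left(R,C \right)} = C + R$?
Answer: $\frac{2159}{2} \approx 1079.5$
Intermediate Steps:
$x{\left(R,C \right)} = \frac{3 C}{2} + \frac{3 R}{2}$ ($x{\left(R,C \right)} = \frac{3 \left(C + R\right)}{2} = \frac{3 C}{2} + \frac{3 R}{2}$)
$M{\left(j \right)} = 3 - \frac{j}{3}$
$127 \left(x{\left(7,-6 \right)} + M{\left(-12 \right)}\right) = 127 \left(\left(\frac{3}{2} \left(-6\right) + \frac{3}{2} \cdot 7\right) + \left(3 - -4\right)\right) = 127 \left(\left(-9 + \frac{21}{2}\right) + \left(3 + 4\right)\right) = 127 \left(\frac{3}{2} + 7\right) = 127 \cdot \frac{17}{2} = \frac{2159}{2}$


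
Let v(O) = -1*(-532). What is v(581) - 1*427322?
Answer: -426790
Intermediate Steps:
v(O) = 532
v(581) - 1*427322 = 532 - 1*427322 = 532 - 427322 = -426790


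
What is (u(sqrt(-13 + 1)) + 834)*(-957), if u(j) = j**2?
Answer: -786654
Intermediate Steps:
(u(sqrt(-13 + 1)) + 834)*(-957) = ((sqrt(-13 + 1))**2 + 834)*(-957) = ((sqrt(-12))**2 + 834)*(-957) = ((2*I*sqrt(3))**2 + 834)*(-957) = (-12 + 834)*(-957) = 822*(-957) = -786654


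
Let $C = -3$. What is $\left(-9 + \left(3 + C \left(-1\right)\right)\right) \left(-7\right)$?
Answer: $21$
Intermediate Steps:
$\left(-9 + \left(3 + C \left(-1\right)\right)\right) \left(-7\right) = \left(-9 + \left(3 - -3\right)\right) \left(-7\right) = \left(-9 + \left(3 + 3\right)\right) \left(-7\right) = \left(-9 + 6\right) \left(-7\right) = \left(-3\right) \left(-7\right) = 21$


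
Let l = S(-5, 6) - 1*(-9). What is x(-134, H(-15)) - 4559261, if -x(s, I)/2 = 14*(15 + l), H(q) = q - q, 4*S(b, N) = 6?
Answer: -4559975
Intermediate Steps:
S(b, N) = 3/2 (S(b, N) = (¼)*6 = 3/2)
H(q) = 0
l = 21/2 (l = 3/2 - 1*(-9) = 3/2 + 9 = 21/2 ≈ 10.500)
x(s, I) = -714 (x(s, I) = -28*(15 + 21/2) = -28*51/2 = -2*357 = -714)
x(-134, H(-15)) - 4559261 = -714 - 4559261 = -4559975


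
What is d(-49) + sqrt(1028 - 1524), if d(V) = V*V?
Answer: 2401 + 4*I*sqrt(31) ≈ 2401.0 + 22.271*I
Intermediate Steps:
d(V) = V**2
d(-49) + sqrt(1028 - 1524) = (-49)**2 + sqrt(1028 - 1524) = 2401 + sqrt(-496) = 2401 + 4*I*sqrt(31)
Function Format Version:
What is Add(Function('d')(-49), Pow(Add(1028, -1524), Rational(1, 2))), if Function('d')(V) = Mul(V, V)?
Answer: Add(2401, Mul(4, I, Pow(31, Rational(1, 2)))) ≈ Add(2401.0, Mul(22.271, I))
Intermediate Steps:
Function('d')(V) = Pow(V, 2)
Add(Function('d')(-49), Pow(Add(1028, -1524), Rational(1, 2))) = Add(Pow(-49, 2), Pow(Add(1028, -1524), Rational(1, 2))) = Add(2401, Pow(-496, Rational(1, 2))) = Add(2401, Mul(4, I, Pow(31, Rational(1, 2))))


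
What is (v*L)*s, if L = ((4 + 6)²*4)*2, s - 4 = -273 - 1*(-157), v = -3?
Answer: 268800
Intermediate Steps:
s = -112 (s = 4 + (-273 - 1*(-157)) = 4 + (-273 + 157) = 4 - 116 = -112)
L = 800 (L = (10²*4)*2 = (100*4)*2 = 400*2 = 800)
(v*L)*s = -3*800*(-112) = -2400*(-112) = 268800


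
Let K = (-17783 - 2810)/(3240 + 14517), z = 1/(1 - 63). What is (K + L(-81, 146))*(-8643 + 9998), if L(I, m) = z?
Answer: -1754078665/1100934 ≈ -1593.3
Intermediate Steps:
z = -1/62 (z = 1/(-62) = -1/62 ≈ -0.016129)
L(I, m) = -1/62
K = -20593/17757 ≈ -1.1597
(K + L(-81, 146))*(-8643 + 9998) = (-20593/17757 - 1/62)*(-8643 + 9998) = -1294523/1100934*1355 = -1754078665/1100934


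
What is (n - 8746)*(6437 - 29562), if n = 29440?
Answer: -478548750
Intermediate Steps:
(n - 8746)*(6437 - 29562) = (29440 - 8746)*(6437 - 29562) = 20694*(-23125) = -478548750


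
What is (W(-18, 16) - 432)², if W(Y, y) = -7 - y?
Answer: 207025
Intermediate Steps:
(W(-18, 16) - 432)² = ((-7 - 1*16) - 432)² = ((-7 - 16) - 432)² = (-23 - 432)² = (-455)² = 207025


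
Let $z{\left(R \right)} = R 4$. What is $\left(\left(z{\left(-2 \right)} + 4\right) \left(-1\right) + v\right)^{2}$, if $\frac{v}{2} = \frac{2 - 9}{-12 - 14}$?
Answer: $\frac{3481}{169} \approx 20.598$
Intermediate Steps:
$z{\left(R \right)} = 4 R$
$v = \frac{7}{13}$ ($v = 2 \frac{2 - 9}{-12 - 14} = 2 \left(- \frac{7}{-26}\right) = 2 \left(\left(-7\right) \left(- \frac{1}{26}\right)\right) = 2 \cdot \frac{7}{26} = \frac{7}{13} \approx 0.53846$)
$\left(\left(z{\left(-2 \right)} + 4\right) \left(-1\right) + v\right)^{2} = \left(\left(4 \left(-2\right) + 4\right) \left(-1\right) + \frac{7}{13}\right)^{2} = \left(\left(-8 + 4\right) \left(-1\right) + \frac{7}{13}\right)^{2} = \left(\left(-4\right) \left(-1\right) + \frac{7}{13}\right)^{2} = \left(4 + \frac{7}{13}\right)^{2} = \left(\frac{59}{13}\right)^{2} = \frac{3481}{169}$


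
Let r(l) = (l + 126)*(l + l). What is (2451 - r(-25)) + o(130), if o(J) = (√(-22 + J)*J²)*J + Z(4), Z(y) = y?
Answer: 7505 + 13182000*√3 ≈ 2.2839e+7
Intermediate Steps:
r(l) = 2*l*(126 + l) (r(l) = (126 + l)*(2*l) = 2*l*(126 + l))
o(J) = 4 + J³*√(-22 + J) (o(J) = (√(-22 + J)*J²)*J + 4 = (J²*√(-22 + J))*J + 4 = J³*√(-22 + J) + 4 = 4 + J³*√(-22 + J))
(2451 - r(-25)) + o(130) = (2451 - 2*(-25)*(126 - 25)) + (4 + 130³*√(-22 + 130)) = (2451 - 2*(-25)*101) + (4 + 2197000*√108) = (2451 - 1*(-5050)) + (4 + 2197000*(6*√3)) = (2451 + 5050) + (4 + 13182000*√3) = 7501 + (4 + 13182000*√3) = 7505 + 13182000*√3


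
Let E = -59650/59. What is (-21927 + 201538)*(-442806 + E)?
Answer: -4703150675644/59 ≈ -7.9714e+10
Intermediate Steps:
E = -59650/59 ≈ -1011.0
(-21927 + 201538)*(-442806 + E) = (-21927 + 201538)*(-442806 - 59650/59) = 179611*(-26185204/59) = -4703150675644/59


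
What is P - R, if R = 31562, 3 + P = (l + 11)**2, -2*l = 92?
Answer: -30340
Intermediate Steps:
l = -46 (l = -1/2*92 = -46)
P = 1222 (P = -3 + (-46 + 11)**2 = -3 + (-35)**2 = -3 + 1225 = 1222)
P - R = 1222 - 1*31562 = 1222 - 31562 = -30340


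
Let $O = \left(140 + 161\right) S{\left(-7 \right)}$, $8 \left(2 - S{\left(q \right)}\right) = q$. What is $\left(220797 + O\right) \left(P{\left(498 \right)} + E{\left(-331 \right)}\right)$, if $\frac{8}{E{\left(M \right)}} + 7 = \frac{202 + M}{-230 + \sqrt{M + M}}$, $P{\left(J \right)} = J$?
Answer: $\frac{326785250953535}{2967732} - \frac{76251857 i \sqrt{662}}{741933} \approx 1.1011 \cdot 10^{8} - 2644.3 i$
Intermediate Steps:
$S{\left(q \right)} = 2 - \frac{q}{8}$
$E{\left(M \right)} = \frac{8}{-7 + \frac{202 + M}{-230 + \sqrt{2} \sqrt{M}}}$ ($E{\left(M \right)} = \frac{8}{-7 + \frac{202 + M}{-230 + \sqrt{M + M}}} = \frac{8}{-7 + \frac{202 + M}{-230 + \sqrt{2 M}}} = \frac{8}{-7 + \frac{202 + M}{-230 + \sqrt{2} \sqrt{M}}}$)
$O = \frac{6923}{8}$ ($O = \left(140 + 161\right) \left(2 - - \frac{7}{8}\right) = 301 \left(2 + \frac{7}{8}\right) = 301 \cdot \frac{23}{8} = \frac{6923}{8} \approx 865.38$)
$\left(220797 + O\right) \left(P{\left(498 \right)} + E{\left(-331 \right)}\right) = \left(220797 + \frac{6923}{8}\right) \left(498 + \frac{8 \left(-230 + \sqrt{2} \sqrt{-331}\right)}{1812 - 331 - 7 \sqrt{2} \sqrt{-331}}\right) = \frac{1773299 \left(498 + \frac{8 \left(-230 + \sqrt{2} i \sqrt{331}\right)}{1812 - 331 - 7 \sqrt{2} i \sqrt{331}}\right)}{8} = \frac{1773299 \left(498 + \frac{8 \left(-230 + i \sqrt{662}\right)}{1812 - 331 - 7 i \sqrt{662}}\right)}{8} = \frac{1773299 \left(498 + \frac{8 \left(-230 + i \sqrt{662}\right)}{1481 - 7 i \sqrt{662}}\right)}{8} = \frac{441551451}{4} + \frac{1773299 \left(-230 + i \sqrt{662}\right)}{1481 - 7 i \sqrt{662}}$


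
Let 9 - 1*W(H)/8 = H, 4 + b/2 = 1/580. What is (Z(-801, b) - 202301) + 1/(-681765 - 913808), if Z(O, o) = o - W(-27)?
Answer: -93744906298207/462716170 ≈ -2.0260e+5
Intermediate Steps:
b = -2319/290 (b = -8 + 2/580 = -8 + 2*(1/580) = -8 + 1/290 = -2319/290 ≈ -7.9966)
W(H) = 72 - 8*H
Z(O, o) = -288 + o (Z(O, o) = o - (72 - 8*(-27)) = o - (72 + 216) = o - 1*288 = o - 288 = -288 + o)
(Z(-801, b) - 202301) + 1/(-681765 - 913808) = ((-288 - 2319/290) - 202301) + 1/(-681765 - 913808) = (-85839/290 - 202301) + 1/(-1595573) = -58753129/290 - 1/1595573 = -93744906298207/462716170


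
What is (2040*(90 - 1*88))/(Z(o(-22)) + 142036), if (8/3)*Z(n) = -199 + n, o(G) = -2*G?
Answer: 32640/1135823 ≈ 0.028737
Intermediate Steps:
Z(n) = -597/8 + 3*n/8 (Z(n) = 3*(-199 + n)/8 = -597/8 + 3*n/8)
(2040*(90 - 1*88))/(Z(o(-22)) + 142036) = (2040*(90 - 1*88))/((-597/8 + 3*(-2*(-22))/8) + 142036) = (2040*(90 - 88))/((-597/8 + (3/8)*44) + 142036) = (2040*2)/((-597/8 + 33/2) + 142036) = 4080/(-465/8 + 142036) = 4080/(1135823/8) = 4080*(8/1135823) = 32640/1135823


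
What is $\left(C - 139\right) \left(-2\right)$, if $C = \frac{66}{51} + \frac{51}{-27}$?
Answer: $\frac{42716}{153} \approx 279.19$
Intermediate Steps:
$C = - \frac{91}{153}$ ($C = 66 \cdot \frac{1}{51} + 51 \left(- \frac{1}{27}\right) = \frac{22}{17} - \frac{17}{9} = - \frac{91}{153} \approx -0.59477$)
$\left(C - 139\right) \left(-2\right) = \left(- \frac{91}{153} - 139\right) \left(-2\right) = \left(- \frac{21358}{153}\right) \left(-2\right) = \frac{42716}{153}$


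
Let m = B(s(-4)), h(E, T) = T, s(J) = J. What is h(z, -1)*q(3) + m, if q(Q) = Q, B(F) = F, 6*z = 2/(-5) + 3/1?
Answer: -7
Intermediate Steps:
z = 13/30 (z = (2/(-5) + 3/1)/6 = (2*(-⅕) + 3*1)/6 = (-⅖ + 3)/6 = (⅙)*(13/5) = 13/30 ≈ 0.43333)
m = -4
h(z, -1)*q(3) + m = -1*3 - 4 = -3 - 4 = -7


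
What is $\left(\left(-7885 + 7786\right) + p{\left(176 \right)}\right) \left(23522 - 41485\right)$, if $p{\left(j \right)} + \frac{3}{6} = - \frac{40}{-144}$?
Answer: $\frac{16040959}{9} \approx 1.7823 \cdot 10^{6}$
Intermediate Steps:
$p{\left(j \right)} = - \frac{2}{9}$ ($p{\left(j \right)} = - \frac{1}{2} - \frac{40}{-144} = - \frac{1}{2} - - \frac{5}{18} = - \frac{1}{2} + \frac{5}{18} = - \frac{2}{9}$)
$\left(\left(-7885 + 7786\right) + p{\left(176 \right)}\right) \left(23522 - 41485\right) = \left(\left(-7885 + 7786\right) - \frac{2}{9}\right) \left(23522 - 41485\right) = \left(-99 - \frac{2}{9}\right) \left(-17963\right) = \left(- \frac{893}{9}\right) \left(-17963\right) = \frac{16040959}{9}$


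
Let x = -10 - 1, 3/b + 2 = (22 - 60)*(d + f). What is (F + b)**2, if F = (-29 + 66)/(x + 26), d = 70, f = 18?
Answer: 15315795049/2519036100 ≈ 6.0800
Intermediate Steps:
b = -3/3346 (b = 3/(-2 + (22 - 60)*(70 + 18)) = 3/(-2 - 38*88) = 3/(-2 - 3344) = 3/(-3346) = 3*(-1/3346) = -3/3346 ≈ -0.00089659)
x = -11
F = 37/15 (F = (-29 + 66)/(-11 + 26) = 37/15 ≈ 2.4667)
(F + b)**2 = (37/15 - 3/3346)**2 = (123757/50190)**2 = 15315795049/2519036100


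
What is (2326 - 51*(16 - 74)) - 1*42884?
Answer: -37600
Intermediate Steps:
(2326 - 51*(16 - 74)) - 1*42884 = (2326 - 51*(-58)) - 42884 = (2326 + 2958) - 42884 = 5284 - 42884 = -37600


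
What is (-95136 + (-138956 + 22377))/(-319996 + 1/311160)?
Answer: 9411034200/14224279337 ≈ 0.66162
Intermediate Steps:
(-95136 + (-138956 + 22377))/(-319996 + 1/311160) = (-95136 - 116579)/(-319996 + 1/311160) = -211715/(-99569955359/311160) = -211715*(-311160/99569955359) = 9411034200/14224279337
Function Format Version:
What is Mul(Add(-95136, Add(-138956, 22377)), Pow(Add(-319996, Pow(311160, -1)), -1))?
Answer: Rational(9411034200, 14224279337) ≈ 0.66162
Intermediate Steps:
Mul(Add(-95136, Add(-138956, 22377)), Pow(Add(-319996, Pow(311160, -1)), -1)) = Mul(Add(-95136, -116579), Pow(Add(-319996, Rational(1, 311160)), -1)) = Mul(-211715, Pow(Rational(-99569955359, 311160), -1)) = Mul(-211715, Rational(-311160, 99569955359)) = Rational(9411034200, 14224279337)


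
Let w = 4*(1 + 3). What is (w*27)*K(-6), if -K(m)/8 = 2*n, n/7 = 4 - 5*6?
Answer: 1257984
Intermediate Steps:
n = -182 (n = 7*(4 - 5*6) = 7*(4 - 30) = 7*(-26) = -182)
w = 16 (w = 4*4 = 16)
K(m) = 2912 (K(m) = -16*(-182) = -8*(-364) = 2912)
(w*27)*K(-6) = (16*27)*2912 = 432*2912 = 1257984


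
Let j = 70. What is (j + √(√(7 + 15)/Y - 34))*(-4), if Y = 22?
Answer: -280 - 2*I*√(16456 - 22*√22)/11 ≈ -280.0 - 23.251*I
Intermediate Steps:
(j + √(√(7 + 15)/Y - 34))*(-4) = (70 + √(√(7 + 15)/22 - 34))*(-4) = (70 + √(√22*(1/22) - 34))*(-4) = (70 + √(√22/22 - 34))*(-4) = (70 + √(-34 + √22/22))*(-4) = -280 - 4*√(-34 + √22/22)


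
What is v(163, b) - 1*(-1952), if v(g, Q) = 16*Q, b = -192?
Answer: -1120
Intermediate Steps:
v(163, b) - 1*(-1952) = 16*(-192) - 1*(-1952) = -3072 + 1952 = -1120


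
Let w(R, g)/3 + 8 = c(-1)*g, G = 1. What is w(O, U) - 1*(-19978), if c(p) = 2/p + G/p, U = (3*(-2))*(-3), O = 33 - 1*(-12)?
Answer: 19792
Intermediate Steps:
O = 45 (O = 33 + 12 = 45)
U = 18 (U = -6*(-3) = 18)
c(p) = 3/p (c(p) = 2/p + 1/p = 3/p)
w(R, g) = -24 - 9*g (w(R, g) = -24 + 3*((3/(-1))*g) = -24 + 3*((3*(-1))*g) = -24 + 3*(-3*g) = -24 - 9*g)
w(O, U) - 1*(-19978) = (-24 - 9*18) - 1*(-19978) = (-24 - 162) + 19978 = -186 + 19978 = 19792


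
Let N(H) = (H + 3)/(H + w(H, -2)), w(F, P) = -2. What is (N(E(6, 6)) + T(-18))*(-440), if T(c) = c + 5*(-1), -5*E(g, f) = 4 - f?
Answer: 11055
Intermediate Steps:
E(g, f) = -⅘ + f/5 (E(g, f) = -(4 - f)/5 = -⅘ + f/5)
T(c) = -5 + c (T(c) = c - 5 = -5 + c)
N(H) = (3 + H)/(-2 + H) (N(H) = (H + 3)/(H - 2) = (3 + H)/(-2 + H))
(N(E(6, 6)) + T(-18))*(-440) = ((3 + (-⅘ + (⅕)*6))/(-2 + (-⅘ + (⅕)*6)) + (-5 - 18))*(-440) = ((3 + (-⅘ + 6/5))/(-2 + (-⅘ + 6/5)) - 23)*(-440) = ((3 + ⅖)/(-2 + ⅖) - 23)*(-440) = ((17/5)/(-8/5) - 23)*(-440) = (-5/8*17/5 - 23)*(-440) = (-17/8 - 23)*(-440) = -201/8*(-440) = 11055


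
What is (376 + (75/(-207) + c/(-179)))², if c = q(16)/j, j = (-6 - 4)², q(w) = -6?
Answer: 53812519860216049/381368002500 ≈ 1.4110e+5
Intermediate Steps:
j = 100 (j = (-10)² = 100)
c = -3/50 (c = -6/100 = -6*1/100 = -3/50 ≈ -0.060000)
(376 + (75/(-207) + c/(-179)))² = (376 + (75/(-207) - 3/50/(-179)))² = (376 + (75*(-1/207) - 3/50*(-1/179)))² = (376 + (-25/69 + 3/8950))² = (376 - 223543/617550)² = (231975257/617550)² = 53812519860216049/381368002500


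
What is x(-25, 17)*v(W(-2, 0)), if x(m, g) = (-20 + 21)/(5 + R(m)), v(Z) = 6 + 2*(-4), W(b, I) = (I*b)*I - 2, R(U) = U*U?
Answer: -1/315 ≈ -0.0031746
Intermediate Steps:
R(U) = U²
W(b, I) = -2 + b*I² (W(b, I) = b*I² - 2 = -2 + b*I²)
v(Z) = -2 (v(Z) = 6 - 8 = -2)
x(m, g) = 1/(5 + m²) (x(m, g) = (-20 + 21)/(5 + m²) = 1/(5 + m²))
x(-25, 17)*v(W(-2, 0)) = -2/(5 + (-25)²) = -2/(5 + 625) = -2/630 = (1/630)*(-2) = -1/315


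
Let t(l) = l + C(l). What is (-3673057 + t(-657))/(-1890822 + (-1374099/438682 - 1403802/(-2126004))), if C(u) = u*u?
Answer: 125986603581325555/73477414302321327 ≈ 1.7146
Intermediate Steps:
C(u) = u**2
t(l) = l + l**2
(-3673057 + t(-657))/(-1890822 + (-1374099/438682 - 1403802/(-2126004))) = (-3673057 - 657*(1 - 657))/(-1890822 + (-1374099/438682 - 1403802/(-2126004))) = (-3673057 - 657*(-656))/(-1890822 + (-1374099*1/438682 - 1403802*(-1/2126004))) = (-3673057 + 430992)/(-1890822 + (-1374099/438682 + 233967/354334)) = -3242065/(-1890822 - 96063220893/38859986947) = -3242065/(-73477414302321327/38859986947) = -3242065*(-38859986947/73477414302321327) = 125986603581325555/73477414302321327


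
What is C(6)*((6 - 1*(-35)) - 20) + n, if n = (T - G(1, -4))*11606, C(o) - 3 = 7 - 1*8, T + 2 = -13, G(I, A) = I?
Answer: -185654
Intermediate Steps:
T = -15 (T = -2 - 13 = -15)
C(o) = 2 (C(o) = 3 + (7 - 1*8) = 3 + (7 - 8) = 3 - 1 = 2)
n = -185696 (n = (-15 - 1*1)*11606 = (-15 - 1)*11606 = -16*11606 = -185696)
C(6)*((6 - 1*(-35)) - 20) + n = 2*((6 - 1*(-35)) - 20) - 185696 = 2*((6 + 35) - 20) - 185696 = 2*(41 - 20) - 185696 = 2*21 - 185696 = 42 - 185696 = -185654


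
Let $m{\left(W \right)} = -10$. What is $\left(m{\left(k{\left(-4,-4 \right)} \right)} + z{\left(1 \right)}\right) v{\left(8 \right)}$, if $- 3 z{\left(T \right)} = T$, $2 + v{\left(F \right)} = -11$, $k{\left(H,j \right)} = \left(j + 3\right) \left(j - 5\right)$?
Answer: $\frac{403}{3} \approx 134.33$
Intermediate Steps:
$k{\left(H,j \right)} = \left(-5 + j\right) \left(3 + j\right)$ ($k{\left(H,j \right)} = \left(3 + j\right) \left(-5 + j\right) = \left(-5 + j\right) \left(3 + j\right)$)
$v{\left(F \right)} = -13$ ($v{\left(F \right)} = -2 - 11 = -13$)
$z{\left(T \right)} = - \frac{T}{3}$
$\left(m{\left(k{\left(-4,-4 \right)} \right)} + z{\left(1 \right)}\right) v{\left(8 \right)} = \left(-10 - \frac{1}{3}\right) \left(-13\right) = \left(- \frac{31}{3}\right) \left(-13\right) = \frac{403}{3}$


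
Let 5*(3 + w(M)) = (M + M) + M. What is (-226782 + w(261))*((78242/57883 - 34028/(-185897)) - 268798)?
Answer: 655482798330332989560/10760276051 ≈ 6.0917e+10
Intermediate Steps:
w(M) = -3 + 3*M/5 (w(M) = -3 + ((M + M) + M)/5 = -3 + (2*M + M)/5 = -3 + (3*M)/5 = -3 + 3*M/5)
(-226782 + w(261))*((78242/57883 - 34028/(-185897)) - 268798) = (-226782 + (-3 + (⅗)*261))*((78242/57883 - 34028/(-185897)) - 268798) = (-226782 + (-3 + 783/5))*((78242*(1/57883) - 34028*(-1/185897)) - 268798) = (-226782 + 768/5)*((78242/57883 + 34028/185897) - 268798) = -1133142*(16514595798/10760276051 - 268798)/5 = -1133142/5*(-2892324167360900/10760276051) = 655482798330332989560/10760276051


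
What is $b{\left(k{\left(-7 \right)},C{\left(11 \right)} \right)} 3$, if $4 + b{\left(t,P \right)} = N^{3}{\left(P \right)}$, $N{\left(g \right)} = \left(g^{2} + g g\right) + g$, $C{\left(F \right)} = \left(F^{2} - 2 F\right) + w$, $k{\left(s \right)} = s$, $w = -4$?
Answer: $17922235195863$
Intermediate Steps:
$C{\left(F \right)} = -4 + F^{2} - 2 F$ ($C{\left(F \right)} = \left(F^{2} - 2 F\right) - 4 = -4 + F^{2} - 2 F$)
$N{\left(g \right)} = g + 2 g^{2}$ ($N{\left(g \right)} = \left(g^{2} + g^{2}\right) + g = 2 g^{2} + g = g + 2 g^{2}$)
$b{\left(t,P \right)} = -4 + P^{3} \left(1 + 2 P\right)^{3}$ ($b{\left(t,P \right)} = -4 + \left(P \left(1 + 2 P\right)\right)^{3} = -4 + P^{3} \left(1 + 2 P\right)^{3}$)
$b{\left(k{\left(-7 \right)},C{\left(11 \right)} \right)} 3 = \left(-4 + \left(-4 + 11^{2} - 22\right)^{3} \left(1 + 2 \left(-4 + 11^{2} - 22\right)\right)^{3}\right) 3 = \left(-4 + \left(-4 + 121 - 22\right)^{3} \left(1 + 2 \left(-4 + 121 - 22\right)\right)^{3}\right) 3 = \left(-4 + 95^{3} \left(1 + 2 \cdot 95\right)^{3}\right) 3 = \left(-4 + 857375 \left(1 + 190\right)^{3}\right) 3 = \left(-4 + 857375 \cdot 191^{3}\right) 3 = \left(-4 + 857375 \cdot 6967871\right) 3 = \left(-4 + 5974078398625\right) 3 = 5974078398621 \cdot 3 = 17922235195863$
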